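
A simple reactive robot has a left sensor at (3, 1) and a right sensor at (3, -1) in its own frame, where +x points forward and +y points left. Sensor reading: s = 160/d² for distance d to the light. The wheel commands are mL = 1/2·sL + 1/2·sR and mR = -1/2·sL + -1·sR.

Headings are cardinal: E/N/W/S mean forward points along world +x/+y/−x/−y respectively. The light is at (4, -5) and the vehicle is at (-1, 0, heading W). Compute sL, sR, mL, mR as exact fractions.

left sensor world pos  = (-4, -1); dL² = 80
right sensor world pos = (-4, 1); dR² = 100
sL = 160/80 = 2
sR = 160/100 = 8/5
mL = 1/2·sL + 1/2·sR = 9/5
mR = -1/2·sL + -1·sR = -13/5

2 8/5 9/5 -13/5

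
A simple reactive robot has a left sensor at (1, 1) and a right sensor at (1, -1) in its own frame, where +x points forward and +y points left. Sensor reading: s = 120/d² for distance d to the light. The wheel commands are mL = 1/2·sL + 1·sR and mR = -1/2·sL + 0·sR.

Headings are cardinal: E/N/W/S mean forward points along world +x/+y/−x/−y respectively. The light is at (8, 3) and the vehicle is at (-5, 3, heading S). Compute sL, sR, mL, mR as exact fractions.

24/29 120/197 5844/5713 -12/29

left sensor world pos  = (-4, 2); dL² = 145
right sensor world pos = (-6, 2); dR² = 197
sL = 120/145 = 24/29
sR = 120/197 = 120/197
mL = 1/2·sL + 1·sR = 5844/5713
mR = -1/2·sL + 0·sR = -12/29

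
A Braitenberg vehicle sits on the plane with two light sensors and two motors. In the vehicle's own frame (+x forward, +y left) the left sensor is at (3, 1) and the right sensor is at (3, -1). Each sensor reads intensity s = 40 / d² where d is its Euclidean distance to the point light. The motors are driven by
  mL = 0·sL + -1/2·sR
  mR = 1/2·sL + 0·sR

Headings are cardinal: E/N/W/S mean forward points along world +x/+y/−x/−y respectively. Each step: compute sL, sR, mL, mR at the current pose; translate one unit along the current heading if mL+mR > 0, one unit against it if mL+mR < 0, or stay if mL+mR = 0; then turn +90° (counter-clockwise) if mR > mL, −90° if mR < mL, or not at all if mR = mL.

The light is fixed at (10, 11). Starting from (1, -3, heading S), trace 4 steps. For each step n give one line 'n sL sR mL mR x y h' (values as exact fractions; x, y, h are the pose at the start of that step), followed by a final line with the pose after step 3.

n=0: pose=(1,-3,S); sL=40/353, sR=40/389; mL=-20/389, mR=20/353; mL+mR=720/137317 → advance +1; mR−mL=14840/137317 → turn +1·90°
n=1: pose=(1,-4,E); sL=5/29, sR=10/73; mL=-5/73, mR=5/58; mL+mR=75/4234 → advance +1; mR−mL=655/4234 → turn +1·90°
n=2: pose=(2,-4,N); sL=8/45, sR=40/193; mL=-20/193, mR=4/45; mL+mR=-128/8685 → advance -1; mR−mL=1672/8685 → turn +1·90°
n=3: pose=(2,-5,W); sL=4/41, sR=20/173; mL=-10/173, mR=2/41; mL+mR=-64/7093 → advance -1; mR−mL=756/7093 → turn +1·90°

0 40/353 40/389 -20/389 20/353 1 -3 S
1 5/29 10/73 -5/73 5/58 1 -4 E
2 8/45 40/193 -20/193 4/45 2 -4 N
3 4/41 20/173 -10/173 2/41 2 -5 W
final 3 -5 S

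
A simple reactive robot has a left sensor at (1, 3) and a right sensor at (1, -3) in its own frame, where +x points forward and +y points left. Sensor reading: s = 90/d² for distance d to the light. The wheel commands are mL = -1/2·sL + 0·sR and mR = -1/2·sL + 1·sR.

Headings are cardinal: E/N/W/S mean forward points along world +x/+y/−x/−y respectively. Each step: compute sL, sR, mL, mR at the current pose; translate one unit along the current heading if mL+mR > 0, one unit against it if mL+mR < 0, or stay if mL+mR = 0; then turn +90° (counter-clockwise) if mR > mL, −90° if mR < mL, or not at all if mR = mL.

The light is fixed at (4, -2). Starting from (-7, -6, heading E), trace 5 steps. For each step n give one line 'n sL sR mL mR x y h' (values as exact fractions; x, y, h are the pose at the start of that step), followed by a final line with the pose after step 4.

n=0: pose=(-7,-6,E); sL=90/101, sR=90/149; mL=-45/101, mR=2385/15049; mL+mR=-4320/15049 → advance -1; mR−mL=90/149 → turn +1·90°
n=1: pose=(-8,-6,N); sL=5/13, sR=1; mL=-5/26, mR=21/26; mL+mR=8/13 → advance +1; mR−mL=1 → turn +1·90°
n=2: pose=(-8,-5,W); sL=18/41, sR=90/169; mL=-9/41, mR=2169/6929; mL+mR=648/6929 → advance +1; mR−mL=90/169 → turn +1·90°
n=3: pose=(-9,-5,S); sL=45/58, sR=45/136; mL=-45/116, mR=-225/3944; mL+mR=-1755/3944 → advance -1; mR−mL=45/136 → turn +1·90°
n=4: pose=(-9,-4,E); sL=18/29, sR=90/169; mL=-9/29, mR=1089/4901; mL+mR=-432/4901 → advance -1; mR−mL=90/169 → turn +1·90°

0 90/101 90/149 -45/101 2385/15049 -7 -6 E
1 5/13 1 -5/26 21/26 -8 -6 N
2 18/41 90/169 -9/41 2169/6929 -8 -5 W
3 45/58 45/136 -45/116 -225/3944 -9 -5 S
4 18/29 90/169 -9/29 1089/4901 -9 -4 E
final -10 -4 N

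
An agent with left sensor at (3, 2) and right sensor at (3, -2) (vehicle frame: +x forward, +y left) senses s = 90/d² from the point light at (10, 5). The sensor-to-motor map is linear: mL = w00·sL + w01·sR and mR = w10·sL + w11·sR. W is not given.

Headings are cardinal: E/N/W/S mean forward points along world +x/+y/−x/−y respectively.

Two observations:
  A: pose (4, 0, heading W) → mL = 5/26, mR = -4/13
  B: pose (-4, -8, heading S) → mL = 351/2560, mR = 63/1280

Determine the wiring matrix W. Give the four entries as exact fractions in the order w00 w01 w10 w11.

1 -1/2 1 -1

obs A: pose=(4,0,W) → sL=9/13, sR=1, mL=5/26, mR=-4/13
obs B: pose=(-4,-8,S) → sL=9/40, sR=45/256, mL=351/2560, mR=63/1280
sensor matrix S = [[9/13, 1], [9/40, 45/256]]; det S = -1719/16640
solve [mL_A; mL_B] = S·[w00; w01] and [mR_A; mR_B] = S·[w10; w11]:
  w00 = 1, w01 = -1/2, w10 = 1, w11 = -1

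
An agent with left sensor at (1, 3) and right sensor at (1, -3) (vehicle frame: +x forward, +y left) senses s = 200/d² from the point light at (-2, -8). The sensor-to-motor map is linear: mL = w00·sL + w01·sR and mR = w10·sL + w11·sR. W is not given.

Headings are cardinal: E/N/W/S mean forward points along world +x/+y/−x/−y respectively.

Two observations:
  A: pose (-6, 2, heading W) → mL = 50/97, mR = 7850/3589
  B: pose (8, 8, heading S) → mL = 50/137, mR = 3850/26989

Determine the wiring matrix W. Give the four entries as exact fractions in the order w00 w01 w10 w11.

0 1/2 1 -1/2

obs A: pose=(-6,2,W) → sL=100/37, sR=100/97, mL=50/97, mR=7850/3589
obs B: pose=(8,8,S) → sL=100/197, sR=100/137, mL=50/137, mR=3850/26989
sensor matrix S = [[100/37, 100/97], [100/197, 100/137]]; det S = 140400000/96863521
solve [mL_A; mL_B] = S·[w00; w01] and [mR_A; mR_B] = S·[w10; w11]:
  w00 = 0, w01 = 1/2, w10 = 1, w11 = -1/2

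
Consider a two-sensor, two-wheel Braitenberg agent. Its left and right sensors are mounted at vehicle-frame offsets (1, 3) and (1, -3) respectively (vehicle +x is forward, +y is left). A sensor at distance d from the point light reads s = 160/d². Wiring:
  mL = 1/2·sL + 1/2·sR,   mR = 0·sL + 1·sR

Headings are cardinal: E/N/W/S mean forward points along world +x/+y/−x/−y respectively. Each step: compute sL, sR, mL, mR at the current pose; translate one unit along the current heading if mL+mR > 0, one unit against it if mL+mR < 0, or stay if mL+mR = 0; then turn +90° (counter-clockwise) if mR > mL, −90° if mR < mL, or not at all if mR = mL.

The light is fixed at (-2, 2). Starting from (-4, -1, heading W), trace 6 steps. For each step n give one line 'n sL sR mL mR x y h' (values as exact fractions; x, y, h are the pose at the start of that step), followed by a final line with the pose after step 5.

0 32/9 160/9 32/3 160/9 -4 -1 W
1 10 40/13 85/13 40/13 -5 -1 S
2 32/13 160/17 1312/221 160/17 -5 -2 W
3 80/13 80/37 2000/481 80/37 -6 -2 S
4 160/89 160/29 9440/2581 160/29 -6 -3 W
5 4 8/5 14/5 8/5 -7 -3 S
final -7 -4 W

n=0: pose=(-4,-1,W); sL=32/9, sR=160/9; mL=32/3, mR=160/9; mL+mR=256/9 → advance +1; mR−mL=64/9 → turn +1·90°
n=1: pose=(-5,-1,S); sL=10, sR=40/13; mL=85/13, mR=40/13; mL+mR=125/13 → advance +1; mR−mL=-45/13 → turn -1·90°
n=2: pose=(-5,-2,W); sL=32/13, sR=160/17; mL=1312/221, mR=160/17; mL+mR=3392/221 → advance +1; mR−mL=768/221 → turn +1·90°
n=3: pose=(-6,-2,S); sL=80/13, sR=80/37; mL=2000/481, mR=80/37; mL+mR=3040/481 → advance +1; mR−mL=-960/481 → turn -1·90°
n=4: pose=(-6,-3,W); sL=160/89, sR=160/29; mL=9440/2581, mR=160/29; mL+mR=23680/2581 → advance +1; mR−mL=4800/2581 → turn +1·90°
n=5: pose=(-7,-3,S); sL=4, sR=8/5; mL=14/5, mR=8/5; mL+mR=22/5 → advance +1; mR−mL=-6/5 → turn -1·90°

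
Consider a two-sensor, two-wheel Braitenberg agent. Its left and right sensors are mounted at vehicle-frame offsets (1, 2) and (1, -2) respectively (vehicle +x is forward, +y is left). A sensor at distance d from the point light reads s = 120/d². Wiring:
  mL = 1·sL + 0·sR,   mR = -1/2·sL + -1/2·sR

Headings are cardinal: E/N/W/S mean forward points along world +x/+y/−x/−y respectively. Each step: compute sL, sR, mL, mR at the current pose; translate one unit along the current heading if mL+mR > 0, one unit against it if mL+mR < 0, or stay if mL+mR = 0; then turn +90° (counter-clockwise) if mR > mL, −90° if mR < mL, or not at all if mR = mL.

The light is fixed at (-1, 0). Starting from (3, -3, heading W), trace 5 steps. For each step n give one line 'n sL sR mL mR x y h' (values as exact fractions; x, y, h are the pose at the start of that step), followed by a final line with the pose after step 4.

0 60/17 12 60/17 -132/17 3 -3 W
1 120/13 120/53 120/13 -3960/689 4 -3 N
2 10/3 30/13 10/3 -110/39 4 -2 E
3 120/73 24/5 120/73 -1176/365 5 -2 S
4 60/17 60/13 60/17 -900/221 5 -1 W
final 6 -1 N

n=0: pose=(3,-3,W); sL=60/17, sR=12; mL=60/17, mR=-132/17; mL+mR=-72/17 → advance -1; mR−mL=-192/17 → turn -1·90°
n=1: pose=(4,-3,N); sL=120/13, sR=120/53; mL=120/13, mR=-3960/689; mL+mR=2400/689 → advance +1; mR−mL=-10320/689 → turn -1·90°
n=2: pose=(4,-2,E); sL=10/3, sR=30/13; mL=10/3, mR=-110/39; mL+mR=20/39 → advance +1; mR−mL=-80/13 → turn -1·90°
n=3: pose=(5,-2,S); sL=120/73, sR=24/5; mL=120/73, mR=-1176/365; mL+mR=-576/365 → advance -1; mR−mL=-1776/365 → turn -1·90°
n=4: pose=(5,-1,W); sL=60/17, sR=60/13; mL=60/17, mR=-900/221; mL+mR=-120/221 → advance -1; mR−mL=-1680/221 → turn -1·90°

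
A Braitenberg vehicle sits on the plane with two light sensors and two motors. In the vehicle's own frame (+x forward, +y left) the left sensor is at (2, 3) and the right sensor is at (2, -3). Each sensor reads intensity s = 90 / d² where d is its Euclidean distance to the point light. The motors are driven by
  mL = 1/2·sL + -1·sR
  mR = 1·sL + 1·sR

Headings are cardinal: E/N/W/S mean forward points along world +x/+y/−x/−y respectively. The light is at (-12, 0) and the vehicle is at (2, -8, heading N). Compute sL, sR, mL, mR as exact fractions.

left sensor world pos  = (-1, -6); dL² = 157
right sensor world pos = (5, -6); dR² = 325
sL = 90/157 = 90/157
sR = 90/325 = 18/65
mL = 1/2·sL + -1·sR = 99/10205
mR = 1·sL + 1·sR = 8676/10205

90/157 18/65 99/10205 8676/10205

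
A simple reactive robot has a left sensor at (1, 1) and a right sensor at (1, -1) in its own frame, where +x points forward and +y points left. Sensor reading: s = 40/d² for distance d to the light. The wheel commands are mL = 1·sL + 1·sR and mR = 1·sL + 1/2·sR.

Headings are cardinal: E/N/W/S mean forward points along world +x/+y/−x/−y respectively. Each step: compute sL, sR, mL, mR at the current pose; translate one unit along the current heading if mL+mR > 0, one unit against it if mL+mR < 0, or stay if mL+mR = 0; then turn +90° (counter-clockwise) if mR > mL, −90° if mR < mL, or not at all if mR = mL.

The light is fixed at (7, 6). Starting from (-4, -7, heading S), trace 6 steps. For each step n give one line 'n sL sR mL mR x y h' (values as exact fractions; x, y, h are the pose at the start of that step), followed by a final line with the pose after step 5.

n=0: pose=(-4,-7,S); sL=5/37, sR=2/17; mL=159/629, mR=122/629; mL+mR=281/629 → advance +1; mR−mL=-1/17 → turn -1·90°
n=1: pose=(-4,-8,W); sL=40/369, sR=40/313; mL=27280/115497, mR=19900/115497; mL+mR=47180/115497 → advance +1; mR−mL=-20/313 → turn -1·90°
n=2: pose=(-5,-8,N); sL=20/169, sR=4/29; mL=1256/4901, mR=918/4901; mL+mR=2174/4901 → advance +1; mR−mL=-2/29 → turn -1·90°
n=3: pose=(-5,-7,E); sL=8/53, sR=40/317; mL=4656/16801, mR=3596/16801; mL+mR=8252/16801 → advance +1; mR−mL=-20/317 → turn -1·90°
n=4: pose=(-4,-7,S); sL=5/37, sR=2/17; mL=159/629, mR=122/629; mL+mR=281/629 → advance +1; mR−mL=-1/17 → turn -1·90°
n=5: pose=(-4,-8,W); sL=40/369, sR=40/313; mL=27280/115497, mR=19900/115497; mL+mR=47180/115497 → advance +1; mR−mL=-20/313 → turn -1·90°

0 5/37 2/17 159/629 122/629 -4 -7 S
1 40/369 40/313 27280/115497 19900/115497 -4 -8 W
2 20/169 4/29 1256/4901 918/4901 -5 -8 N
3 8/53 40/317 4656/16801 3596/16801 -5 -7 E
4 5/37 2/17 159/629 122/629 -4 -7 S
5 40/369 40/313 27280/115497 19900/115497 -4 -8 W
final -5 -8 N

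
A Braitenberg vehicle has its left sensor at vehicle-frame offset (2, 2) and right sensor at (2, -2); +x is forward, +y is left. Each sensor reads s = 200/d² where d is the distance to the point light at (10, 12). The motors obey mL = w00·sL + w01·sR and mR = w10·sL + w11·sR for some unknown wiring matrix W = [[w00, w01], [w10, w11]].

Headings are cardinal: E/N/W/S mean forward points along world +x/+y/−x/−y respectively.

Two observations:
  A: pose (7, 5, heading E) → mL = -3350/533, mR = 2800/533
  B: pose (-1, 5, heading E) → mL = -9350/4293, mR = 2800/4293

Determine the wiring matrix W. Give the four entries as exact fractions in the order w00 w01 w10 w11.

obs A: pose=(7,5,E) → sL=100/13, sR=100/41, mL=-3350/533, mR=2800/533
obs B: pose=(-1,5,E) → sL=100/53, sR=100/81, mL=-9350/4293, mR=2800/4293
sensor matrix S = [[100/13, 100/41], [100/53, 100/81]]; det S = 11200000/2288169
solve [mL_A; mL_B] = S·[w00; w01] and [mR_A; mR_B] = S·[w10; w11]:
  w00 = -1/2, w01 = -1, w10 = 1, w11 = -1

-1/2 -1 1 -1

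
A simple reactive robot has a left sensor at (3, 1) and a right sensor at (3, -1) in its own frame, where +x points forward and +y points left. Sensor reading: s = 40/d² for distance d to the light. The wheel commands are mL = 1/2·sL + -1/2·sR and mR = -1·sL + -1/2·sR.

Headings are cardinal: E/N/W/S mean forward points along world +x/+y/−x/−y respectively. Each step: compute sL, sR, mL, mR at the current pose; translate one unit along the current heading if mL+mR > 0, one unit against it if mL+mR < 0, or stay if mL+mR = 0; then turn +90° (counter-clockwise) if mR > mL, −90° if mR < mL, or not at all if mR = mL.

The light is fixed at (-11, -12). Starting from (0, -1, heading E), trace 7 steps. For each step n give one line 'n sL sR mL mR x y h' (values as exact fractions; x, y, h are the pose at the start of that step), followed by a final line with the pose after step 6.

0 2/17 5/37 -11/1258 -233/1258 0 -1 E
1 8/37 8/29 -32/1073 -380/1073 -1 -1 S
2 4/17 20/109 48/1853 -606/1853 -1 0 W
3 8/65 40/369 176/23985 -4252/23985 0 0 N
4 2/17 5/37 -11/1258 -233/1258 0 -1 E
5 8/37 8/29 -32/1073 -380/1073 -1 -1 S
6 4/17 20/109 48/1853 -606/1853 -1 0 W
final 0 0 N

n=0: pose=(0,-1,E); sL=2/17, sR=5/37; mL=-11/1258, mR=-233/1258; mL+mR=-122/629 → advance -1; mR−mL=-3/17 → turn -1·90°
n=1: pose=(-1,-1,S); sL=8/37, sR=8/29; mL=-32/1073, mR=-380/1073; mL+mR=-412/1073 → advance -1; mR−mL=-12/37 → turn -1·90°
n=2: pose=(-1,0,W); sL=4/17, sR=20/109; mL=48/1853, mR=-606/1853; mL+mR=-558/1853 → advance -1; mR−mL=-6/17 → turn -1·90°
n=3: pose=(0,0,N); sL=8/65, sR=40/369; mL=176/23985, mR=-4252/23985; mL+mR=-4076/23985 → advance -1; mR−mL=-12/65 → turn -1·90°
n=4: pose=(0,-1,E); sL=2/17, sR=5/37; mL=-11/1258, mR=-233/1258; mL+mR=-122/629 → advance -1; mR−mL=-3/17 → turn -1·90°
n=5: pose=(-1,-1,S); sL=8/37, sR=8/29; mL=-32/1073, mR=-380/1073; mL+mR=-412/1073 → advance -1; mR−mL=-12/37 → turn -1·90°
n=6: pose=(-1,0,W); sL=4/17, sR=20/109; mL=48/1853, mR=-606/1853; mL+mR=-558/1853 → advance -1; mR−mL=-6/17 → turn -1·90°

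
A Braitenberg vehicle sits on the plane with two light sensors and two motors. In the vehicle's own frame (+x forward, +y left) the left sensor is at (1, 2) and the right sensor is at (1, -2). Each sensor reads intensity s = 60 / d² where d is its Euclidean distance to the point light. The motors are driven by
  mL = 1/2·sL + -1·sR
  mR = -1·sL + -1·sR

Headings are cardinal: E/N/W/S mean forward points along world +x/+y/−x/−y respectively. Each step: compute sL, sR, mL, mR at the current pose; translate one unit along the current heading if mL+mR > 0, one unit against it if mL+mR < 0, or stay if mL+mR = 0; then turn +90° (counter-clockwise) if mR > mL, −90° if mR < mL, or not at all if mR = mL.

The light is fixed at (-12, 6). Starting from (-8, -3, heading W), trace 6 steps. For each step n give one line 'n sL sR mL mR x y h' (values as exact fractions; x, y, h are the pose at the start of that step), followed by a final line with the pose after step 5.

n=0: pose=(-8,-3,W); sL=6/13, sR=30/29; mL=-303/377, mR=-564/377; mL+mR=-867/377 → advance -1; mR−mL=-9/13 → turn -1·90°
n=1: pose=(-7,-3,N); sL=60/73, sR=60/113; mL=-990/8249, mR=-11160/8249; mL+mR=-12150/8249 → advance -1; mR−mL=-90/73 → turn -1·90°
n=2: pose=(-7,-4,E); sL=3/5, sR=1/3; mL=-1/30, mR=-14/15; mL+mR=-29/30 → advance -1; mR−mL=-9/10 → turn -1·90°
n=3: pose=(-8,-4,S); sL=60/157, sR=12/25; mL=-1134/3925, mR=-3384/3925; mL+mR=-4518/3925 → advance -1; mR−mL=-90/157 → turn -1·90°
n=4: pose=(-8,-3,W); sL=6/13, sR=30/29; mL=-303/377, mR=-564/377; mL+mR=-867/377 → advance -1; mR−mL=-9/13 → turn -1·90°
n=5: pose=(-7,-3,N); sL=60/73, sR=60/113; mL=-990/8249, mR=-11160/8249; mL+mR=-12150/8249 → advance -1; mR−mL=-90/73 → turn -1·90°

0 6/13 30/29 -303/377 -564/377 -8 -3 W
1 60/73 60/113 -990/8249 -11160/8249 -7 -3 N
2 3/5 1/3 -1/30 -14/15 -7 -4 E
3 60/157 12/25 -1134/3925 -3384/3925 -8 -4 S
4 6/13 30/29 -303/377 -564/377 -8 -3 W
5 60/73 60/113 -990/8249 -11160/8249 -7 -3 N
final -7 -4 E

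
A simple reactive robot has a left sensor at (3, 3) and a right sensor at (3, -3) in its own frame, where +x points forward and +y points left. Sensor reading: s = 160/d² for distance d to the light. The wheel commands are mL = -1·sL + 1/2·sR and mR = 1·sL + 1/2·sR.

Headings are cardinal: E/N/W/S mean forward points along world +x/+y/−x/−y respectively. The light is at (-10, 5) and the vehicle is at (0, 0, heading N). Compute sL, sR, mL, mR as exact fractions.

left sensor world pos  = (-3, 3); dL² = 53
right sensor world pos = (3, 3); dR² = 173
sL = 160/53 = 160/53
sR = 160/173 = 160/173
mL = -1·sL + 1/2·sR = -23440/9169
mR = 1·sL + 1/2·sR = 31920/9169

160/53 160/173 -23440/9169 31920/9169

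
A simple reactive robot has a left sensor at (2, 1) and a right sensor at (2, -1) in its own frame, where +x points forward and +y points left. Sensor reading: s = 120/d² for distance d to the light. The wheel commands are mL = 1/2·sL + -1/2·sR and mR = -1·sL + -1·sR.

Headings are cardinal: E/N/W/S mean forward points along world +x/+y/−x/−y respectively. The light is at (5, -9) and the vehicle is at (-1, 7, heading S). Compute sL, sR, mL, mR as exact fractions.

left sensor world pos  = (0, 5); dL² = 221
right sensor world pos = (-2, 5); dR² = 245
sL = 120/221 = 120/221
sR = 120/245 = 24/49
mL = 1/2·sL + -1/2·sR = 288/10829
mR = -1·sL + -1·sR = -11184/10829

120/221 24/49 288/10829 -11184/10829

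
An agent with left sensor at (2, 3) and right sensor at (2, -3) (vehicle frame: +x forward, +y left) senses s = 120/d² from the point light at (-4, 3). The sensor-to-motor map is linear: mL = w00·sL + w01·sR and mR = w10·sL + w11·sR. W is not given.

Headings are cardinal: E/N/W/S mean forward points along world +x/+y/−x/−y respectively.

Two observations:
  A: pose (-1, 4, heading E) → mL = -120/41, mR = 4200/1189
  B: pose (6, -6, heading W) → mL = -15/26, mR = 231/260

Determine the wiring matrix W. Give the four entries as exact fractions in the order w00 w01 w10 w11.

obs A: pose=(-1,4,E) → sL=120/41, sR=120/29, mL=-120/41, mR=4200/1189
obs B: pose=(6,-6,W) → sL=15/26, sR=6/5, mL=-15/26, mR=231/260
sensor matrix S = [[120/41, 120/29], [15/26, 6/5]]; det S = 17388/15457
solve [mL_A; mL_B] = S·[w00; w01] and [mR_A; mR_B] = S·[w10; w11]:
  w00 = -1, w01 = 0, w10 = 1/2, w11 = 1/2

-1 0 1/2 1/2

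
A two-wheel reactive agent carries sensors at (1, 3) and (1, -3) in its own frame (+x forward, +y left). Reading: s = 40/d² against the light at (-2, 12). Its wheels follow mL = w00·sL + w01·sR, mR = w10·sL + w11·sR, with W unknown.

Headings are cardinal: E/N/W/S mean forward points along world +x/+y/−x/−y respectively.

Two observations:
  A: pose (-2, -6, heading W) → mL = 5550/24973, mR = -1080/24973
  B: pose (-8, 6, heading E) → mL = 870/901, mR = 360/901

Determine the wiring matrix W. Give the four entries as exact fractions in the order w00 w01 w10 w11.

obs A: pose=(-2,-6,W) → sL=20/221, sR=20/113, mL=5550/24973, mR=-1080/24973
obs B: pose=(-8,6,E) → sL=20/17, sR=20/53, mL=870/901, mR=360/901
sensor matrix S = [[20/221, 20/113], [20/17, 20/53]]; det S = -230400/1323569
solve [mL_A; mL_B] = S·[w00; w01] and [mR_A; mR_B] = S·[w10; w11]:
  w00 = 1/2, w01 = 1, w10 = 1/2, w11 = -1/2

1/2 1 1/2 -1/2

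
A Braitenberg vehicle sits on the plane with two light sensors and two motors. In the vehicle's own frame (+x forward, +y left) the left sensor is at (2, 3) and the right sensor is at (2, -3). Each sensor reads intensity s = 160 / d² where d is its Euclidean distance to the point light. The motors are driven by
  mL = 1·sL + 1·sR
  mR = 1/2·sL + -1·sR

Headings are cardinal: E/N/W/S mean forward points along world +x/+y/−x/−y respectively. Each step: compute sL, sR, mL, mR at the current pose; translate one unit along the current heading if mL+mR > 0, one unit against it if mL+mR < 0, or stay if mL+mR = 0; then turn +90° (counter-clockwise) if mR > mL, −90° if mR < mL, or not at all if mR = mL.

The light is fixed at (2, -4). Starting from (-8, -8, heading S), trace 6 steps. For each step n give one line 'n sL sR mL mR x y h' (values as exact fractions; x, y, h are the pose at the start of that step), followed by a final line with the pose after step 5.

0 32/17 32/41 1856/697 112/697 -8 -8 S
1 10/13 40/37 890/481 -335/481 -8 -9 W
2 32/41 160/73 8896/2993 -5392/2993 -9 -9 N
3 80/41 16/13 1696/533 -136/533 -9 -8 E
4 32/17 32/41 1856/697 112/697 -8 -8 S
5 10/13 40/37 890/481 -335/481 -8 -9 W
final -9 -9 N

n=0: pose=(-8,-8,S); sL=32/17, sR=32/41; mL=1856/697, mR=112/697; mL+mR=48/17 → advance +1; mR−mL=-1744/697 → turn -1·90°
n=1: pose=(-8,-9,W); sL=10/13, sR=40/37; mL=890/481, mR=-335/481; mL+mR=15/13 → advance +1; mR−mL=-1225/481 → turn -1·90°
n=2: pose=(-9,-9,N); sL=32/41, sR=160/73; mL=8896/2993, mR=-5392/2993; mL+mR=48/41 → advance +1; mR−mL=-14288/2993 → turn -1·90°
n=3: pose=(-9,-8,E); sL=80/41, sR=16/13; mL=1696/533, mR=-136/533; mL+mR=120/41 → advance +1; mR−mL=-1832/533 → turn -1·90°
n=4: pose=(-8,-8,S); sL=32/17, sR=32/41; mL=1856/697, mR=112/697; mL+mR=48/17 → advance +1; mR−mL=-1744/697 → turn -1·90°
n=5: pose=(-8,-9,W); sL=10/13, sR=40/37; mL=890/481, mR=-335/481; mL+mR=15/13 → advance +1; mR−mL=-1225/481 → turn -1·90°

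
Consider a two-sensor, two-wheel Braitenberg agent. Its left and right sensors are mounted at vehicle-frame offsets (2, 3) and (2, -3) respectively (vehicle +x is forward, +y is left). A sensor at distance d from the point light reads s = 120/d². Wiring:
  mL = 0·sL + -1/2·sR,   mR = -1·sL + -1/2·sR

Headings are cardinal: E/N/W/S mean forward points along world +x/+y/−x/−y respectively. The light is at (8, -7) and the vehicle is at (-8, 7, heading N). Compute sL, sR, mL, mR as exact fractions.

left sensor world pos  = (-11, 9); dL² = 617
right sensor world pos = (-5, 9); dR² = 425
sL = 120/617 = 120/617
sR = 120/425 = 24/85
mL = 0·sL + -1/2·sR = -12/85
mR = -1·sL + -1/2·sR = -17604/52445

120/617 24/85 -12/85 -17604/52445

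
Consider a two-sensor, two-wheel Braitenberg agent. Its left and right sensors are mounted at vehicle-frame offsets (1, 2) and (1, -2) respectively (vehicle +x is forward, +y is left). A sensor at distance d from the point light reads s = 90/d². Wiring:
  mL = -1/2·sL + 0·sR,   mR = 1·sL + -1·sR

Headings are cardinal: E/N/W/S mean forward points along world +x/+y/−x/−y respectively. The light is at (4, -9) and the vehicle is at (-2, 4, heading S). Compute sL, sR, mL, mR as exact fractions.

9/16 45/104 -9/32 27/208

left sensor world pos  = (0, 3); dL² = 160
right sensor world pos = (-4, 3); dR² = 208
sL = 90/160 = 9/16
sR = 90/208 = 45/104
mL = -1/2·sL + 0·sR = -9/32
mR = 1·sL + -1·sR = 27/208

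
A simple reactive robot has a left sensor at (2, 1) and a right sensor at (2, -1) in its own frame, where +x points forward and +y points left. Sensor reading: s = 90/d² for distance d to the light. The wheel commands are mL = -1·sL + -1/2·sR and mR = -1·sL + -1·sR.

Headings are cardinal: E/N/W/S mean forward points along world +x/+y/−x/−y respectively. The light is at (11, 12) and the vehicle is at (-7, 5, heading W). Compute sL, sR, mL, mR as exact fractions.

left sensor world pos  = (-9, 4); dL² = 464
right sensor world pos = (-9, 6); dR² = 436
sL = 90/464 = 45/232
sR = 90/436 = 45/218
mL = -1·sL + -1/2·sR = -7515/25288
mR = -1·sL + -1·sR = -10125/25288

45/232 45/218 -7515/25288 -10125/25288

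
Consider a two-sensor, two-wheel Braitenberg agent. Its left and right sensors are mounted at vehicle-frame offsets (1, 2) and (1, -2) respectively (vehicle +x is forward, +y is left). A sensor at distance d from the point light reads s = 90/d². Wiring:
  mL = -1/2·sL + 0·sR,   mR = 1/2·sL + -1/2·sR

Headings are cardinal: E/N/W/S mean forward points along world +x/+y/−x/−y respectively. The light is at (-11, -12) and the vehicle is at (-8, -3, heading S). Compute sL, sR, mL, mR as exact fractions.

90/89 18/13 -45/89 -216/1157

left sensor world pos  = (-6, -4); dL² = 89
right sensor world pos = (-10, -4); dR² = 65
sL = 90/89 = 90/89
sR = 90/65 = 18/13
mL = -1/2·sL + 0·sR = -45/89
mR = 1/2·sL + -1/2·sR = -216/1157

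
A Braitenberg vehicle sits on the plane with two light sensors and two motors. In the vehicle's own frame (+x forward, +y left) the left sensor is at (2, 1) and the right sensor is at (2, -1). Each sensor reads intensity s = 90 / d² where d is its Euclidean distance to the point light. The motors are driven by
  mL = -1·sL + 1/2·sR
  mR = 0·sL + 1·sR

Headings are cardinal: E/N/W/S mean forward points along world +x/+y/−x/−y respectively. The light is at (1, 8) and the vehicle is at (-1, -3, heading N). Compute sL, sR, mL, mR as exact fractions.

1 45/41 -37/82 45/41

left sensor world pos  = (-2, -1); dL² = 90
right sensor world pos = (0, -1); dR² = 82
sL = 90/90 = 1
sR = 90/82 = 45/41
mL = -1·sL + 1/2·sR = -37/82
mR = 0·sL + 1·sR = 45/41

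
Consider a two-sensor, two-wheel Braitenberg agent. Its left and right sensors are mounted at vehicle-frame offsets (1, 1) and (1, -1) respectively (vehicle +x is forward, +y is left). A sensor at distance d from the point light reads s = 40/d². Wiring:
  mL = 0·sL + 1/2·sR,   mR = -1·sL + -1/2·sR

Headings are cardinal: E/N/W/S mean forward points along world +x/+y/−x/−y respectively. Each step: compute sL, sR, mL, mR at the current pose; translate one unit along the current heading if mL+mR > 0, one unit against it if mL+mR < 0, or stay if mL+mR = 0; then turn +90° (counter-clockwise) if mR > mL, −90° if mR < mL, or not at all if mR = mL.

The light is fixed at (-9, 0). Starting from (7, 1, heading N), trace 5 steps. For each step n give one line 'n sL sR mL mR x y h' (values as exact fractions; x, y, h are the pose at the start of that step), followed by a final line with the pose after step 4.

n=0: pose=(7,1,N); sL=40/229, sR=40/293; mL=20/293, mR=-16300/67097; mL+mR=-40/229 → advance -1; mR−mL=-20880/67097 → turn -1·90°
n=1: pose=(7,0,E); sL=4/29, sR=4/29; mL=2/29, mR=-6/29; mL+mR=-4/29 → advance -1; mR−mL=-8/29 → turn -1·90°
n=2: pose=(6,0,S); sL=40/257, sR=40/197; mL=20/197, mR=-13020/50629; mL+mR=-40/257 → advance -1; mR−mL=-18160/50629 → turn -1·90°
n=3: pose=(6,1,W); sL=10/49, sR=1/5; mL=1/10, mR=-149/490; mL+mR=-10/49 → advance -1; mR−mL=-99/245 → turn -1·90°
n=4: pose=(7,1,N); sL=40/229, sR=40/293; mL=20/293, mR=-16300/67097; mL+mR=-40/229 → advance -1; mR−mL=-20880/67097 → turn -1·90°

0 40/229 40/293 20/293 -16300/67097 7 1 N
1 4/29 4/29 2/29 -6/29 7 0 E
2 40/257 40/197 20/197 -13020/50629 6 0 S
3 10/49 1/5 1/10 -149/490 6 1 W
4 40/229 40/293 20/293 -16300/67097 7 1 N
final 7 0 E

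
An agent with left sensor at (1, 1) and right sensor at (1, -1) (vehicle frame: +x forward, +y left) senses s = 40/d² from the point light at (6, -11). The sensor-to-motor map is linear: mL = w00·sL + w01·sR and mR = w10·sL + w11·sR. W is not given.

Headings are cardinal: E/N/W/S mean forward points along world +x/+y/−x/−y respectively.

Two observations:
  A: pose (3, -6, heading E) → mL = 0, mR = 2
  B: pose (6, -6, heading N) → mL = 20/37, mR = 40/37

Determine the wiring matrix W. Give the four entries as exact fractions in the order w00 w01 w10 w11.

1 -1/2 0 1

obs A: pose=(3,-6,E) → sL=1, sR=2, mL=0, mR=2
obs B: pose=(6,-6,N) → sL=40/37, sR=40/37, mL=20/37, mR=40/37
sensor matrix S = [[1, 2], [40/37, 40/37]]; det S = -40/37
solve [mL_A; mL_B] = S·[w00; w01] and [mR_A; mR_B] = S·[w10; w11]:
  w00 = 1, w01 = -1/2, w10 = 0, w11 = 1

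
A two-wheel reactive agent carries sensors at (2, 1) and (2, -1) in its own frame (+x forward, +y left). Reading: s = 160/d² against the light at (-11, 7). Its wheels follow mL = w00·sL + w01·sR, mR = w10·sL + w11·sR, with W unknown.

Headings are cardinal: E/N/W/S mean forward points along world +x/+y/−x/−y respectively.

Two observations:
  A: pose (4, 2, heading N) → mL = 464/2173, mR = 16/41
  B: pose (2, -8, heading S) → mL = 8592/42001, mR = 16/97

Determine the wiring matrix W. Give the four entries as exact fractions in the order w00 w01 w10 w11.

obs A: pose=(4,2,N) → sL=32/41, sR=32/53, mL=464/2173, mR=16/41
obs B: pose=(2,-8,S) → sL=32/97, sR=160/433, mL=8592/42001, mR=16/97
sensor matrix S = [[32/41, 32/53], [32/97, 160/433]]; det S = 8142848/91268173
solve [mL_A; mL_B] = S·[w00; w01] and [mR_A; mR_B] = S·[w10; w11]:
  w00 = -1/2, w01 = 1, w10 = 1/2, w11 = 0

-1/2 1 1/2 0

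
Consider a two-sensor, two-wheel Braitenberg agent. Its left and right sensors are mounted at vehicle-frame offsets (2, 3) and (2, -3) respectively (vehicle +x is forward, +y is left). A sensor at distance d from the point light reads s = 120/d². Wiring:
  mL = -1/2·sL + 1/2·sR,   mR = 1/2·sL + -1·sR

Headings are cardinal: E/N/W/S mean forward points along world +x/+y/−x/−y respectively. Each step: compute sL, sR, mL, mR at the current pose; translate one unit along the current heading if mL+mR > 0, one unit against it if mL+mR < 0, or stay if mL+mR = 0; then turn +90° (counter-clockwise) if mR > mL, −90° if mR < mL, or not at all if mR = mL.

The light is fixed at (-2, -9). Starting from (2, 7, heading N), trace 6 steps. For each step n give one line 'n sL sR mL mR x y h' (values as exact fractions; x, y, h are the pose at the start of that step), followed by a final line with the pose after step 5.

0 24/65 120/373 -576/24245 -3324/24245 2 7 N
1 1/3 2/3 1/6 -1/2 2 6 E
2 24/41 120/169 432/6929 -2892/6929 1 6 S
3 12/17 60/181 -576/3077 66/3077 1 7 W
4 24/49 120/197 576/9653 -3516/9653 2 7 S
5 3/5 30/101 -153/1010 3/1010 2 8 W
final 3 8 S

n=0: pose=(2,7,N); sL=24/65, sR=120/373; mL=-576/24245, mR=-3324/24245; mL+mR=-60/373 → advance -1; mR−mL=-2748/24245 → turn -1·90°
n=1: pose=(2,6,E); sL=1/3, sR=2/3; mL=1/6, mR=-1/2; mL+mR=-1/3 → advance -1; mR−mL=-2/3 → turn -1·90°
n=2: pose=(1,6,S); sL=24/41, sR=120/169; mL=432/6929, mR=-2892/6929; mL+mR=-60/169 → advance -1; mR−mL=-3324/6929 → turn -1·90°
n=3: pose=(1,7,W); sL=12/17, sR=60/181; mL=-576/3077, mR=66/3077; mL+mR=-30/181 → advance -1; mR−mL=642/3077 → turn +1·90°
n=4: pose=(2,7,S); sL=24/49, sR=120/197; mL=576/9653, mR=-3516/9653; mL+mR=-60/197 → advance -1; mR−mL=-4092/9653 → turn -1·90°
n=5: pose=(2,8,W); sL=3/5, sR=30/101; mL=-153/1010, mR=3/1010; mL+mR=-15/101 → advance -1; mR−mL=78/505 → turn +1·90°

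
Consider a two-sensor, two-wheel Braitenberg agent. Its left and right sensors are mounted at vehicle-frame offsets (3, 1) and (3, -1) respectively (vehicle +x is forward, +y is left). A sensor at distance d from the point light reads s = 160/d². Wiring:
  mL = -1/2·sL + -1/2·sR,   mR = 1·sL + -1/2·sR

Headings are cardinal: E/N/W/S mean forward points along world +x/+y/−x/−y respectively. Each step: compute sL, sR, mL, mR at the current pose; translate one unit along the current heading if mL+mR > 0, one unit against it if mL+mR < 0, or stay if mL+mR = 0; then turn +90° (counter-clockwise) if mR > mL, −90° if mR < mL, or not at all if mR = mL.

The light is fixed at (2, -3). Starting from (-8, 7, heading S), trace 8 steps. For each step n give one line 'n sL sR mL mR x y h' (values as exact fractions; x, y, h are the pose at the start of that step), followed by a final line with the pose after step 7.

n=0: pose=(-8,7,S); sL=16/13, sR=16/17; mL=-240/221, mR=168/221; mL+mR=-72/221 → advance -1; mR−mL=24/13 → turn +1·90°
n=1: pose=(-8,8,E); sL=160/193, sR=160/149; mL=-27360/28757, mR=8400/28757; mL+mR=-18960/28757 → advance -1; mR−mL=240/193 → turn +1·90°
n=2: pose=(-9,8,N); sL=8/17, sR=20/37; mL=-318/629, mR=126/629; mL+mR=-192/629 → advance -1; mR−mL=12/17 → turn +1·90°
n=3: pose=(-9,7,W); sL=160/277, sR=160/317; mL=-47520/87809, mR=28560/87809; mL+mR=-18960/87809 → advance -1; mR−mL=240/277 → turn +1·90°
n=4: pose=(-8,7,S); sL=16/13, sR=16/17; mL=-240/221, mR=168/221; mL+mR=-72/221 → advance -1; mR−mL=24/13 → turn +1·90°
n=5: pose=(-8,8,E); sL=160/193, sR=160/149; mL=-27360/28757, mR=8400/28757; mL+mR=-18960/28757 → advance -1; mR−mL=240/193 → turn +1·90°
n=6: pose=(-9,8,N); sL=8/17, sR=20/37; mL=-318/629, mR=126/629; mL+mR=-192/629 → advance -1; mR−mL=12/17 → turn +1·90°
n=7: pose=(-9,7,W); sL=160/277, sR=160/317; mL=-47520/87809, mR=28560/87809; mL+mR=-18960/87809 → advance -1; mR−mL=240/277 → turn +1·90°

0 16/13 16/17 -240/221 168/221 -8 7 S
1 160/193 160/149 -27360/28757 8400/28757 -8 8 E
2 8/17 20/37 -318/629 126/629 -9 8 N
3 160/277 160/317 -47520/87809 28560/87809 -9 7 W
4 16/13 16/17 -240/221 168/221 -8 7 S
5 160/193 160/149 -27360/28757 8400/28757 -8 8 E
6 8/17 20/37 -318/629 126/629 -9 8 N
7 160/277 160/317 -47520/87809 28560/87809 -9 7 W
final -8 7 S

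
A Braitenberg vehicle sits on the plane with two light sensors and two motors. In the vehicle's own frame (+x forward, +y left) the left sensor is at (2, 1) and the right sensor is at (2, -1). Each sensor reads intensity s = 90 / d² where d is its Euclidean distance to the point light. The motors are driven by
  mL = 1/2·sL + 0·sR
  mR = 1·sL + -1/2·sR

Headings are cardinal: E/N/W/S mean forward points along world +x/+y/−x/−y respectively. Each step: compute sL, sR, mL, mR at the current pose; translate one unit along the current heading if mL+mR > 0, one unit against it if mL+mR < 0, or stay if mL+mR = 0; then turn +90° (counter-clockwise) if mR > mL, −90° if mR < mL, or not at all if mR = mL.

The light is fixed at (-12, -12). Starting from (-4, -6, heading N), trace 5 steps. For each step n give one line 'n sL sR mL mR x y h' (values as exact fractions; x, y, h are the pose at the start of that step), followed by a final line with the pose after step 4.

n=0: pose=(-4,-6,N); sL=90/113, sR=18/29; mL=45/113, mR=1593/3277; mL+mR=2898/3277 → advance +1; mR−mL=288/3277 → turn +1·90°
n=1: pose=(-4,-5,W); sL=5/4, sR=9/10; mL=5/8, mR=4/5; mL+mR=57/40 → advance +1; mR−mL=7/40 → turn +1·90°
n=2: pose=(-5,-5,S); sL=90/89, sR=90/61; mL=45/89, mR=1485/5429; mL+mR=4230/5429 → advance +1; mR−mL=-1260/5429 → turn -1·90°
n=3: pose=(-5,-6,W); sL=9/5, sR=45/37; mL=9/10, mR=441/370; mL+mR=387/185 → advance +1; mR−mL=54/185 → turn +1·90°
n=4: pose=(-6,-6,S); sL=18/13, sR=90/41; mL=9/13, mR=153/533; mL+mR=522/533 → advance +1; mR−mL=-216/533 → turn -1·90°

0 90/113 18/29 45/113 1593/3277 -4 -6 N
1 5/4 9/10 5/8 4/5 -4 -5 W
2 90/89 90/61 45/89 1485/5429 -5 -5 S
3 9/5 45/37 9/10 441/370 -5 -6 W
4 18/13 90/41 9/13 153/533 -6 -6 S
final -6 -7 W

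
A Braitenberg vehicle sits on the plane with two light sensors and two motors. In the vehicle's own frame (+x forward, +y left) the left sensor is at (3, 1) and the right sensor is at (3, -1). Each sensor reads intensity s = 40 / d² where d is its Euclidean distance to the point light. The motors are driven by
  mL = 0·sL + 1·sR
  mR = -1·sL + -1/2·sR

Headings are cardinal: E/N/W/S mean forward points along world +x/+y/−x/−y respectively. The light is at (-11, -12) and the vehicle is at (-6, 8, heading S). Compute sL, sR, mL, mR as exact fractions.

left sensor world pos  = (-5, 5); dL² = 325
right sensor world pos = (-7, 5); dR² = 305
sL = 40/325 = 8/65
sR = 40/305 = 8/61
mL = 0·sL + 1·sR = 8/61
mR = -1·sL + -1/2·sR = -748/3965

8/65 8/61 8/61 -748/3965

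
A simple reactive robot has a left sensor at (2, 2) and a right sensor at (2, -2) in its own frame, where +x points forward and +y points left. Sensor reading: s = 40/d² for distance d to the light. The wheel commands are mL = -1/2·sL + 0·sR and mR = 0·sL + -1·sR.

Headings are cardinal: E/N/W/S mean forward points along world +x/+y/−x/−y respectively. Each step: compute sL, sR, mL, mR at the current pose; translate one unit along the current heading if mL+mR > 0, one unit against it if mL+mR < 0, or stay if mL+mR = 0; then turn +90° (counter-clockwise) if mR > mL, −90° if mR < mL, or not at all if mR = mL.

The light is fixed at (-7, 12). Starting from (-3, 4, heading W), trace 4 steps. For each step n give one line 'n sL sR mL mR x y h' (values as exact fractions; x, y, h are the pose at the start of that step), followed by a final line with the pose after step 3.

n=0: pose=(-3,4,W); sL=5/13, sR=1; mL=-5/26, mR=-1; mL+mR=-31/26 → advance -1; mR−mL=-21/26 → turn -1·90°
n=1: pose=(-2,4,N); sL=8/9, sR=8/17; mL=-4/9, mR=-8/17; mL+mR=-140/153 → advance -1; mR−mL=-4/153 → turn -1·90°
n=2: pose=(-2,3,E); sL=20/49, sR=4/17; mL=-10/49, mR=-4/17; mL+mR=-366/833 → advance -1; mR−mL=-26/833 → turn -1·90°
n=3: pose=(-3,3,S); sL=40/157, sR=8/25; mL=-20/157, mR=-8/25; mL+mR=-1756/3925 → advance -1; mR−mL=-756/3925 → turn -1·90°

0 5/13 1 -5/26 -1 -3 4 W
1 8/9 8/17 -4/9 -8/17 -2 4 N
2 20/49 4/17 -10/49 -4/17 -2 3 E
3 40/157 8/25 -20/157 -8/25 -3 3 S
final -3 4 W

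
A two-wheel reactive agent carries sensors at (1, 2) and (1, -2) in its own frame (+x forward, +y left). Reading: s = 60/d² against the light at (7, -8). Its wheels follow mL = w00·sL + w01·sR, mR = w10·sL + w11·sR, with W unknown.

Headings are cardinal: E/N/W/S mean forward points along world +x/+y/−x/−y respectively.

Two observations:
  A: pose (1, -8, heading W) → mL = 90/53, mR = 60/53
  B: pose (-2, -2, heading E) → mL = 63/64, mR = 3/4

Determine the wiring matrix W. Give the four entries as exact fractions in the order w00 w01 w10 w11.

obs A: pose=(1,-8,W) → sL=60/53, sR=60/53, mL=90/53, mR=60/53
obs B: pose=(-2,-2,E) → sL=15/32, sR=3/4, mL=63/64, mR=3/4
sensor matrix S = [[60/53, 60/53], [15/32, 3/4]]; det S = 135/424
solve [mL_A; mL_B] = S·[w00; w01] and [mR_A; mR_B] = S·[w10; w11]:
  w00 = 1/2, w01 = 1, w10 = 0, w11 = 1

1/2 1 0 1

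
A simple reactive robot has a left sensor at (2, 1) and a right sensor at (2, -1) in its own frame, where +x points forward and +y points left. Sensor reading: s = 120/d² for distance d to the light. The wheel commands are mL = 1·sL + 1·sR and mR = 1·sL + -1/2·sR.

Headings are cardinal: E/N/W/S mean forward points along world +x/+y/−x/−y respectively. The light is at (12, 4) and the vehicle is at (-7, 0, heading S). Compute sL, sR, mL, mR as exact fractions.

left sensor world pos  = (-6, -2); dL² = 360
right sensor world pos = (-8, -2); dR² = 436
sL = 120/360 = 1/3
sR = 120/436 = 30/109
mL = 1·sL + 1·sR = 199/327
mR = 1·sL + -1/2·sR = 64/327

1/3 30/109 199/327 64/327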